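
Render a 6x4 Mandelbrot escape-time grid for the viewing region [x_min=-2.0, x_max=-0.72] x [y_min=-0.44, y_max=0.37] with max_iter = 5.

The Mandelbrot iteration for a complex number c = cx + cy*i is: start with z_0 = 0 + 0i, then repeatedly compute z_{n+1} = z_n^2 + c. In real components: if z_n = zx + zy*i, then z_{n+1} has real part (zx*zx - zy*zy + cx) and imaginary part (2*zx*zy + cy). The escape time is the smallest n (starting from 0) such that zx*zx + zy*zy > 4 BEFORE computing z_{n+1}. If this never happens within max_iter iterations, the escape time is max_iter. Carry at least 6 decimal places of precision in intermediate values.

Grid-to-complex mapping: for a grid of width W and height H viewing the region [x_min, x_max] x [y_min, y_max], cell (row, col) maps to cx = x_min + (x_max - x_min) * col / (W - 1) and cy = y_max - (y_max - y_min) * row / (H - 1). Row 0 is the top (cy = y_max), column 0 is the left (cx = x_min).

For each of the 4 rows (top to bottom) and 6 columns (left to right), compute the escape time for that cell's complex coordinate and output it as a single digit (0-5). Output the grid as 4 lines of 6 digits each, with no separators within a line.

Answer: 134555
145555
145555
133555

Derivation:
(row=0, col=0): c = -2.0000 + 0.3700i → escape time 1
(row=0, col=1): c = -1.7440 + 0.3700i → escape time 3
(row=0, col=2): c = -1.4880 + 0.3700i → escape time 4
(row=0, col=3): c = -1.2320 + 0.3700i → escape time 5
(row=0, col=4): c = -0.9760 + 0.3700i → escape time 5
(row=0, col=5): c = -0.7200 + 0.3700i → escape time 5
(row=1, col=0): c = -2.0000 + 0.1000i → escape time 1
(row=1, col=1): c = -1.7440 + 0.1000i → escape time 4
(row=1, col=2): c = -1.4880 + 0.1000i → escape time 5
(row=1, col=3): c = -1.2320 + 0.1000i → escape time 5
(row=1, col=4): c = -0.9760 + 0.1000i → escape time 5
(row=1, col=5): c = -0.7200 + 0.1000i → escape time 5
(row=2, col=0): c = -2.0000 + -0.1700i → escape time 1
(row=2, col=1): c = -1.7440 + -0.1700i → escape time 4
(row=2, col=2): c = -1.4880 + -0.1700i → escape time 5
(row=2, col=3): c = -1.2320 + -0.1700i → escape time 5
(row=2, col=4): c = -0.9760 + -0.1700i → escape time 5
(row=2, col=5): c = -0.7200 + -0.1700i → escape time 5
(row=3, col=0): c = -2.0000 + -0.4400i → escape time 1
(row=3, col=1): c = -1.7440 + -0.4400i → escape time 3
(row=3, col=2): c = -1.4880 + -0.4400i → escape time 3
(row=3, col=3): c = -1.2320 + -0.4400i → escape time 5
(row=3, col=4): c = -0.9760 + -0.4400i → escape time 5
(row=3, col=5): c = -0.7200 + -0.4400i → escape time 5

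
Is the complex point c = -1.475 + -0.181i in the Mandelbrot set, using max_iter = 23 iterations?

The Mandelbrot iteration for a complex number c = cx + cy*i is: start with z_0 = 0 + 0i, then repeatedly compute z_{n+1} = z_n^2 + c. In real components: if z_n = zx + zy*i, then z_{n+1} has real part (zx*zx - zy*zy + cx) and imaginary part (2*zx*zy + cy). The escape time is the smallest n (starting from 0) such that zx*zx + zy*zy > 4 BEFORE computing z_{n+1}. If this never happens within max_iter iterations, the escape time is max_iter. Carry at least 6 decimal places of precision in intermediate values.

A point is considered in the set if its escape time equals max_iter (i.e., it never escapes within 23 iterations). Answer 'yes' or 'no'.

z_0 = 0 + 0i, c = -1.4750 + -0.1810i
Iter 1: z = -1.4750 + -0.1810i, |z|^2 = 2.2084
Iter 2: z = 0.6679 + 0.3530i, |z|^2 = 0.5706
Iter 3: z = -1.1535 + 0.2904i, |z|^2 = 1.4150
Iter 4: z = -0.2287 + -0.8511i, |z|^2 = 0.7766
Iter 5: z = -2.1470 + 0.2083i, |z|^2 = 4.6531
Escaped at iteration 5

Answer: no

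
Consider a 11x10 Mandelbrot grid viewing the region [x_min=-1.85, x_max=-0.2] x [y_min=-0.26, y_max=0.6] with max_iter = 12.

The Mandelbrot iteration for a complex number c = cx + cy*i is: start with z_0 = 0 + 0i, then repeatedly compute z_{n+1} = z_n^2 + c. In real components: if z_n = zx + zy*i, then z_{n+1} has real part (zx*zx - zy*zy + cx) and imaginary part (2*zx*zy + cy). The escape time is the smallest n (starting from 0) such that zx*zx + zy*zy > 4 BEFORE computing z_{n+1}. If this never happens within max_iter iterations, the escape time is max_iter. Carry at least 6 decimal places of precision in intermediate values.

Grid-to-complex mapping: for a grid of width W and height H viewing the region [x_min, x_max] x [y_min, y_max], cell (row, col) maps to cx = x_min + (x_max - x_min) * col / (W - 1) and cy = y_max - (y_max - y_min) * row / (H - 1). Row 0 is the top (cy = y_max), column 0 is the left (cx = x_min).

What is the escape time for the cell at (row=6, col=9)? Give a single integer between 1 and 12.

Answer: 12

Derivation:
z_0 = 0 + 0i, c = -0.3650 + 0.0267i
Iter 1: z = -0.3650 + 0.0267i, |z|^2 = 0.1339
Iter 2: z = -0.2325 + 0.0072i, |z|^2 = 0.0541
Iter 3: z = -0.3110 + 0.0233i, |z|^2 = 0.0973
Iter 4: z = -0.2688 + 0.0122i, |z|^2 = 0.0724
Iter 5: z = -0.2929 + 0.0201i, |z|^2 = 0.0862
Iter 6: z = -0.2796 + 0.0149i, |z|^2 = 0.0784
Iter 7: z = -0.2870 + 0.0183i, |z|^2 = 0.0827
Iter 8: z = -0.2829 + 0.0161i, |z|^2 = 0.0803
Iter 9: z = -0.2852 + 0.0175i, |z|^2 = 0.0816
Iter 10: z = -0.2840 + 0.0167i, |z|^2 = 0.0809
Iter 11: z = -0.2846 + 0.0172i, |z|^2 = 0.0813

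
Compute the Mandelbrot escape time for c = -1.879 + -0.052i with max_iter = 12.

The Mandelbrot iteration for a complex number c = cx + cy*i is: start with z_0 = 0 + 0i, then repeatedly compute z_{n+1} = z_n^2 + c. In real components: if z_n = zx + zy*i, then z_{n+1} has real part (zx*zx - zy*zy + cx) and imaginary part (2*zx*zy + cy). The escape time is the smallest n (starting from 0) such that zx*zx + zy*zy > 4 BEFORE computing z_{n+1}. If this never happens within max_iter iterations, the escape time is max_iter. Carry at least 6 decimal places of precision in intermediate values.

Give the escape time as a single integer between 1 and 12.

Answer: 6

Derivation:
z_0 = 0 + 0i, c = -1.8790 + -0.0520i
Iter 1: z = -1.8790 + -0.0520i, |z|^2 = 3.5333
Iter 2: z = 1.6489 + 0.1434i, |z|^2 = 2.7396
Iter 3: z = 0.8194 + 0.4210i, |z|^2 = 0.8487
Iter 4: z = -1.3848 + 0.6379i, |z|^2 = 2.3245
Iter 5: z = -0.3684 + -1.8187i, |z|^2 = 3.4433
Iter 6: z = -5.0509 + 1.2879i, |z|^2 = 27.1703
Escaped at iteration 6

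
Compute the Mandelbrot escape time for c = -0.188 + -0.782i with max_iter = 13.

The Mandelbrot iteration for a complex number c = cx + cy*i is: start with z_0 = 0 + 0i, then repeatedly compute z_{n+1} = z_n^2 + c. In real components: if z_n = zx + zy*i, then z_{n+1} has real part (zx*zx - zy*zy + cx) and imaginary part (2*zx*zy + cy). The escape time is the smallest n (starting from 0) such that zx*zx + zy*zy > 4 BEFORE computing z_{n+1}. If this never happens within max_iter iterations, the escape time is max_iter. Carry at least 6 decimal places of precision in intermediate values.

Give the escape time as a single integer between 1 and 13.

Answer: 13

Derivation:
z_0 = 0 + 0i, c = -0.1880 + -0.7820i
Iter 1: z = -0.1880 + -0.7820i, |z|^2 = 0.6469
Iter 2: z = -0.7642 + -0.4880i, |z|^2 = 0.8221
Iter 3: z = 0.1579 + -0.0362i, |z|^2 = 0.0262
Iter 4: z = -0.1644 + -0.7934i, |z|^2 = 0.6566
Iter 5: z = -0.7905 + -0.5211i, |z|^2 = 0.8965
Iter 6: z = 0.1653 + 0.0419i, |z|^2 = 0.0291
Iter 7: z = -0.1624 + -0.7681i, |z|^2 = 0.6164
Iter 8: z = -0.7517 + -0.5325i, |z|^2 = 0.8485
Iter 9: z = 0.0935 + 0.0185i, |z|^2 = 0.0091
Iter 10: z = -0.1796 + -0.7785i, |z|^2 = 0.6384
Iter 11: z = -0.7619 + -0.5023i, |z|^2 = 0.8328
Iter 12: z = 0.1401 + -0.0166i, |z|^2 = 0.0199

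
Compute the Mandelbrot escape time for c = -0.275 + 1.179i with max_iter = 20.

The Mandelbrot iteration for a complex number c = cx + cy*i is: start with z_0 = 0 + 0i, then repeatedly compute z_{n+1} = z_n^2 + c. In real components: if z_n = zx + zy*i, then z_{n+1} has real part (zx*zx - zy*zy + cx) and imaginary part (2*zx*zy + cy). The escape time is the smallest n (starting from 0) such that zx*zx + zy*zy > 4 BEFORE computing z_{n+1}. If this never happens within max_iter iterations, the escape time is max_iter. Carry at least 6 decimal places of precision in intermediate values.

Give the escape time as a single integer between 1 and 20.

z_0 = 0 + 0i, c = -0.2750 + 1.1790i
Iter 1: z = -0.2750 + 1.1790i, |z|^2 = 1.4657
Iter 2: z = -1.5894 + 0.5305i, |z|^2 = 2.8077
Iter 3: z = 1.9698 + -0.5075i, |z|^2 = 4.1375
Escaped at iteration 3

Answer: 3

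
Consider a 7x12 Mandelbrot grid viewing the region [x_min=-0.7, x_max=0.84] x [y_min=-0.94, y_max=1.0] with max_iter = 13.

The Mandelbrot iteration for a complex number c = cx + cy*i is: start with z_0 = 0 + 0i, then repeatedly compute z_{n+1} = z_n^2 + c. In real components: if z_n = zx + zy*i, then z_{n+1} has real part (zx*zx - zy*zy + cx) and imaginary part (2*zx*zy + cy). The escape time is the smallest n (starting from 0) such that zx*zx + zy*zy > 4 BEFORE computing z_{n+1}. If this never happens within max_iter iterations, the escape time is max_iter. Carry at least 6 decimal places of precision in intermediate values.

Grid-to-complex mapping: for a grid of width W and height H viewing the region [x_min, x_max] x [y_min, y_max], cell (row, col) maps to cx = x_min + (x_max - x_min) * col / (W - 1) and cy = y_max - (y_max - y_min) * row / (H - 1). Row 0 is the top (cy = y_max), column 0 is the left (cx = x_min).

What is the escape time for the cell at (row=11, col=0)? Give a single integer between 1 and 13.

z_0 = 0 + 0i, c = -0.7000 + -0.9400i
Iter 1: z = -0.7000 + -0.9400i, |z|^2 = 1.3736
Iter 2: z = -1.0936 + 0.3760i, |z|^2 = 1.3373
Iter 3: z = 0.3546 + -1.7624i, |z|^2 = 3.2317
Iter 4: z = -3.6803 + -2.1898i, |z|^2 = 18.3398
Escaped at iteration 4

Answer: 4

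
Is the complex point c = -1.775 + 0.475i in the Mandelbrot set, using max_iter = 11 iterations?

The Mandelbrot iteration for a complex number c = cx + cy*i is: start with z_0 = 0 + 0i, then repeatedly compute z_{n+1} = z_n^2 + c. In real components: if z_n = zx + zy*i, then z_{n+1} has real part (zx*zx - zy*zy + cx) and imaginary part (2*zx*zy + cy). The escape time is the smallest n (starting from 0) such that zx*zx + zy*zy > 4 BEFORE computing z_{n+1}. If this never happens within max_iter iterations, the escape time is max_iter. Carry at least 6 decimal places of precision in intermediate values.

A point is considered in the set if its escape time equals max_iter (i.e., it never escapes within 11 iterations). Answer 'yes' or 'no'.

Answer: no

Derivation:
z_0 = 0 + 0i, c = -1.7750 + 0.4750i
Iter 1: z = -1.7750 + 0.4750i, |z|^2 = 3.3762
Iter 2: z = 1.1500 + -1.2112i, |z|^2 = 2.7896
Iter 3: z = -1.9196 + -2.3109i, |z|^2 = 9.0251
Escaped at iteration 3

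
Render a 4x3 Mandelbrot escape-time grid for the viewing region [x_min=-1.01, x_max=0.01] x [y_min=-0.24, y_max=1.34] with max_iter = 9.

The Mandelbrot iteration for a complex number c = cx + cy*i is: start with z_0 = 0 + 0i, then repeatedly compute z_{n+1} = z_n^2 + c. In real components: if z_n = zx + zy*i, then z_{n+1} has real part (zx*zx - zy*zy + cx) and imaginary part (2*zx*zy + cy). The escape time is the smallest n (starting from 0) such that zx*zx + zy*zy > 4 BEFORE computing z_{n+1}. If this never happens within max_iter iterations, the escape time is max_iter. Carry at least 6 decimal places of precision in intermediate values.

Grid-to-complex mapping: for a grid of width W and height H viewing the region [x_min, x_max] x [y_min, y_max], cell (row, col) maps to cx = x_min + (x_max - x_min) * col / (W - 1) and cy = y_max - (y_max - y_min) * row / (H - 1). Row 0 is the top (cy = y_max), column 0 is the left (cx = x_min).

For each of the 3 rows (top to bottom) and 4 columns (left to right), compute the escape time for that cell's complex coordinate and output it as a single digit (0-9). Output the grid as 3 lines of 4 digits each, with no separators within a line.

(row=0, col=0): c = -1.0100 + 1.3400i → escape time 2
(row=0, col=1): c = -0.6700 + 1.3400i → escape time 2
(row=0, col=2): c = -0.3300 + 1.3400i → escape time 2
(row=0, col=3): c = 0.0100 + 1.3400i → escape time 2
(row=1, col=0): c = -1.0100 + 0.5500i → escape time 5
(row=1, col=1): c = -0.6700 + 0.5500i → escape time 7
(row=1, col=2): c = -0.3300 + 0.5500i → escape time 9
(row=1, col=3): c = 0.0100 + 0.5500i → escape time 9
(row=2, col=0): c = -1.0100 + -0.2400i → escape time 9
(row=2, col=1): c = -0.6700 + -0.2400i → escape time 9
(row=2, col=2): c = -0.3300 + -0.2400i → escape time 9
(row=2, col=3): c = 0.0100 + -0.2400i → escape time 9

Answer: 2222
5799
9999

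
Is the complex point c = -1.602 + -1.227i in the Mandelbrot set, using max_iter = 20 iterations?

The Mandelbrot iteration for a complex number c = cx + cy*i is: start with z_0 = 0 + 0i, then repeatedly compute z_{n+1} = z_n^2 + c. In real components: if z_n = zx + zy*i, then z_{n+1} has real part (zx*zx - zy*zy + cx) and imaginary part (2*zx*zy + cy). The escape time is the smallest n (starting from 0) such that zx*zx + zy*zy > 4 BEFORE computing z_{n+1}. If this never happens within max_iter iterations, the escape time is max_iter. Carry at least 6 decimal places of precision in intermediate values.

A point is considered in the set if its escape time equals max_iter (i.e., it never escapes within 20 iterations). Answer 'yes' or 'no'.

Answer: no

Derivation:
z_0 = 0 + 0i, c = -1.6020 + -1.2270i
Iter 1: z = -1.6020 + -1.2270i, |z|^2 = 4.0719
Escaped at iteration 1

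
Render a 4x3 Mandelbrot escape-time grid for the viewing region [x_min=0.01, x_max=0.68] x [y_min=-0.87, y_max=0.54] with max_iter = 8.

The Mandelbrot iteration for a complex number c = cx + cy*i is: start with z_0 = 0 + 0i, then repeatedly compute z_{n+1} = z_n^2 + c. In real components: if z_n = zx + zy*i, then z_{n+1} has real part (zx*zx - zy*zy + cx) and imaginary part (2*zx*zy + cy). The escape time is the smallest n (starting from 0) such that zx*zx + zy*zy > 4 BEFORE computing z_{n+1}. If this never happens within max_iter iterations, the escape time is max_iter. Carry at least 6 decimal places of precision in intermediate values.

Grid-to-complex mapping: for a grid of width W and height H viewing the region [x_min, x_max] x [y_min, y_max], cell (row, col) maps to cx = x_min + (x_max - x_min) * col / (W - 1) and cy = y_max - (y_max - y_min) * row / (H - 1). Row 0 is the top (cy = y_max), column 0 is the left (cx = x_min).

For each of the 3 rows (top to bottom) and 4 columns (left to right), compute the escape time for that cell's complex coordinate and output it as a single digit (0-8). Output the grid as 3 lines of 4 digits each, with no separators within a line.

(row=0, col=0): c = 0.0100 + 0.5400i → escape time 8
(row=0, col=1): c = 0.2333 + 0.5400i → escape time 8
(row=0, col=2): c = 0.4567 + 0.5400i → escape time 5
(row=0, col=3): c = 0.6800 + 0.5400i → escape time 3
(row=1, col=0): c = 0.0100 + -0.1650i → escape time 8
(row=1, col=1): c = 0.2333 + -0.1650i → escape time 8
(row=1, col=2): c = 0.4567 + -0.1650i → escape time 6
(row=1, col=3): c = 0.6800 + -0.1650i → escape time 3
(row=2, col=0): c = 0.0100 + -0.8700i → escape time 8
(row=2, col=1): c = 0.2333 + -0.8700i → escape time 4
(row=2, col=2): c = 0.4567 + -0.8700i → escape time 3
(row=2, col=3): c = 0.6800 + -0.8700i → escape time 2

Answer: 8853
8863
8432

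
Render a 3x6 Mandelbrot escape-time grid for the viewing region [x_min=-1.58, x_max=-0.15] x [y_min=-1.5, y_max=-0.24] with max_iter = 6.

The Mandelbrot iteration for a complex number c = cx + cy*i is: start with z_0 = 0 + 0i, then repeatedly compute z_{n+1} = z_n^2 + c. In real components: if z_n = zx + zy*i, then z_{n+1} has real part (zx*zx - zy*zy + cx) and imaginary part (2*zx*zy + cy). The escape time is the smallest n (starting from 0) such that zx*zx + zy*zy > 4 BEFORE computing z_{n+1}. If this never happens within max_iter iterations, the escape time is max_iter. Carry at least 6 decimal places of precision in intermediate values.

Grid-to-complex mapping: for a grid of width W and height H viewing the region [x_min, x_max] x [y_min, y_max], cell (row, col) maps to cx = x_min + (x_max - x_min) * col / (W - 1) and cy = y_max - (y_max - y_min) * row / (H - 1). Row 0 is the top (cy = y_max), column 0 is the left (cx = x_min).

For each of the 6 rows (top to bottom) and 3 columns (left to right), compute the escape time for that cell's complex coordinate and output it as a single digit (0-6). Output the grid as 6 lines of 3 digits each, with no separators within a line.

Answer: 566
366
346
236
133
122

Derivation:
(row=0, col=0): c = -1.5800 + -0.2400i → escape time 5
(row=0, col=1): c = -0.8650 + -0.2400i → escape time 6
(row=0, col=2): c = -0.1500 + -0.2400i → escape time 6
(row=1, col=0): c = -1.5800 + -0.4920i → escape time 3
(row=1, col=1): c = -0.8650 + -0.4920i → escape time 6
(row=1, col=2): c = -0.1500 + -0.4920i → escape time 6
(row=2, col=0): c = -1.5800 + -0.7440i → escape time 3
(row=2, col=1): c = -0.8650 + -0.7440i → escape time 4
(row=2, col=2): c = -0.1500 + -0.7440i → escape time 6
(row=3, col=0): c = -1.5800 + -0.9960i → escape time 2
(row=3, col=1): c = -0.8650 + -0.9960i → escape time 3
(row=3, col=2): c = -0.1500 + -0.9960i → escape time 6
(row=4, col=0): c = -1.5800 + -1.2480i → escape time 1
(row=4, col=1): c = -0.8650 + -1.2480i → escape time 3
(row=4, col=2): c = -0.1500 + -1.2480i → escape time 3
(row=5, col=0): c = -1.5800 + -1.5000i → escape time 1
(row=5, col=1): c = -0.8650 + -1.5000i → escape time 2
(row=5, col=2): c = -0.1500 + -1.5000i → escape time 2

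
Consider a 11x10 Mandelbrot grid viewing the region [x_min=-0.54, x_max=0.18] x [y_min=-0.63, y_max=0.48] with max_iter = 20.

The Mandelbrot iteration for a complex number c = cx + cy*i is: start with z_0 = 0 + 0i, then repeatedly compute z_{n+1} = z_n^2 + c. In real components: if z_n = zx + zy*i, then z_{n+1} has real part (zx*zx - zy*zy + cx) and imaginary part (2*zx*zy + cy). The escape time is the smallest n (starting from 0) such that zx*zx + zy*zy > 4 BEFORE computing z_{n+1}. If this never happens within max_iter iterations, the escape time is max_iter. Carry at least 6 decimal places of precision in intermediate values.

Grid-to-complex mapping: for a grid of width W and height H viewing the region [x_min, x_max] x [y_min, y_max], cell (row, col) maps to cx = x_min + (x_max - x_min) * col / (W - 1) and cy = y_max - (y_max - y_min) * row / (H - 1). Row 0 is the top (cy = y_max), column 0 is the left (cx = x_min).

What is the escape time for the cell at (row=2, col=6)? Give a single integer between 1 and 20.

z_0 = 0 + 0i, c = -0.1080 + 0.2333i
Iter 1: z = -0.1080 + 0.2333i, |z|^2 = 0.0661
Iter 2: z = -0.1508 + 0.1829i, |z|^2 = 0.0562
Iter 3: z = -0.1187 + 0.1782i, |z|^2 = 0.0458
Iter 4: z = -0.1256 + 0.1910i, |z|^2 = 0.0523
Iter 5: z = -0.1287 + 0.1853i, |z|^2 = 0.0509
Iter 6: z = -0.1258 + 0.1856i, |z|^2 = 0.0503
Iter 7: z = -0.1266 + 0.1866i, |z|^2 = 0.0509
Iter 8: z = -0.1268 + 0.1861i, |z|^2 = 0.0507
Iter 9: z = -0.1265 + 0.1861i, |z|^2 = 0.0507
Iter 10: z = -0.1266 + 0.1862i, |z|^2 = 0.0507
Iter 11: z = -0.1266 + 0.1862i, |z|^2 = 0.0507
Iter 12: z = -0.1266 + 0.1862i, |z|^2 = 0.0507
Iter 13: z = -0.1266 + 0.1862i, |z|^2 = 0.0507
Iter 14: z = -0.1266 + 0.1862i, |z|^2 = 0.0507
Iter 15: z = -0.1266 + 0.1862i, |z|^2 = 0.0507
Iter 16: z = -0.1266 + 0.1862i, |z|^2 = 0.0507
Iter 17: z = -0.1266 + 0.1862i, |z|^2 = 0.0507
Iter 18: z = -0.1266 + 0.1862i, |z|^2 = 0.0507
Iter 19: z = -0.1266 + 0.1862i, |z|^2 = 0.0507

Answer: 20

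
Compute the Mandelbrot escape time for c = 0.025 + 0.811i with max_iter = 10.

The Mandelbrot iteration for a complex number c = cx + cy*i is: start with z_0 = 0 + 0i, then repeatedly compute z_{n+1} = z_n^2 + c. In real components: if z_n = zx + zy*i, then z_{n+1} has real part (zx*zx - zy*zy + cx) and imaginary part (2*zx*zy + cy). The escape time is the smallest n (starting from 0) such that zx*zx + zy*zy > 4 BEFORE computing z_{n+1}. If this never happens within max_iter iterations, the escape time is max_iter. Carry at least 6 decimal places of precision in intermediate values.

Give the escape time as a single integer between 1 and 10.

Answer: 10

Derivation:
z_0 = 0 + 0i, c = 0.0250 + 0.8110i
Iter 1: z = 0.0250 + 0.8110i, |z|^2 = 0.6583
Iter 2: z = -0.6321 + 0.8516i, |z|^2 = 1.1247
Iter 3: z = -0.3006 + -0.2655i, |z|^2 = 0.1609
Iter 4: z = 0.0449 + 0.9706i, |z|^2 = 0.9441
Iter 5: z = -0.9151 + 0.8981i, |z|^2 = 1.6440
Iter 6: z = 0.0559 + -0.8327i, |z|^2 = 0.6965
Iter 7: z = -0.6652 + 0.7179i, |z|^2 = 0.9579
Iter 8: z = -0.0479 + -0.1441i, |z|^2 = 0.0231
Iter 9: z = 0.0065 + 0.8248i, |z|^2 = 0.6804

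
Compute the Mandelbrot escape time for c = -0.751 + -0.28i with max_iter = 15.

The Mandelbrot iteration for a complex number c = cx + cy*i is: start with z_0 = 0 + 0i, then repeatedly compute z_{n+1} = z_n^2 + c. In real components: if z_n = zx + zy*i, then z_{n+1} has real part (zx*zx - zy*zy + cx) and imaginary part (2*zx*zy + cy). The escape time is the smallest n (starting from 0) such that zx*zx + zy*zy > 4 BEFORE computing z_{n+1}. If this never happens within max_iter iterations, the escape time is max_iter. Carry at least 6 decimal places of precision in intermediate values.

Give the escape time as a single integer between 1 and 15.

Answer: 12

Derivation:
z_0 = 0 + 0i, c = -0.7510 + -0.2800i
Iter 1: z = -0.7510 + -0.2800i, |z|^2 = 0.6424
Iter 2: z = -0.2654 + 0.1406i, |z|^2 = 0.0902
Iter 3: z = -0.7003 + -0.3546i, |z|^2 = 0.6162
Iter 4: z = -0.3863 + 0.2167i, |z|^2 = 0.1962
Iter 5: z = -0.6487 + -0.4474i, |z|^2 = 0.6210
Iter 6: z = -0.5303 + 0.3005i, |z|^2 = 0.3715
Iter 7: z = -0.5600 + -0.5987i, |z|^2 = 0.6721
Iter 8: z = -0.7958 + 0.3906i, |z|^2 = 0.7859
Iter 9: z = -0.2703 + -0.9017i, |z|^2 = 0.8861
Iter 10: z = -1.4910 + 0.2074i, |z|^2 = 2.2662
Iter 11: z = 1.4292 + -0.8984i, |z|^2 = 2.8497
Iter 12: z = 0.4843 + -2.8480i, |z|^2 = 8.3457
Escaped at iteration 12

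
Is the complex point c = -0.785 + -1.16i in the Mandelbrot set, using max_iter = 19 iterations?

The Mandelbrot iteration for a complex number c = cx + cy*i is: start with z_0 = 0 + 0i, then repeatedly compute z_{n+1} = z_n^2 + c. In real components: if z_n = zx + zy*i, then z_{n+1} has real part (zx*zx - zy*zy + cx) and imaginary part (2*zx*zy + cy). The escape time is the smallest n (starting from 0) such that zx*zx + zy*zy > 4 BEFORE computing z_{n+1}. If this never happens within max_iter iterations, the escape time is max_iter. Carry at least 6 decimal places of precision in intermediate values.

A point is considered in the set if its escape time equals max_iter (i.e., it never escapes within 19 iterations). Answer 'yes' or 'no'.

z_0 = 0 + 0i, c = -0.7850 + -1.1600i
Iter 1: z = -0.7850 + -1.1600i, |z|^2 = 1.9618
Iter 2: z = -1.5144 + 0.6612i, |z|^2 = 2.7305
Iter 3: z = 1.0711 + -3.1626i, |z|^2 = 11.1495
Escaped at iteration 3

Answer: no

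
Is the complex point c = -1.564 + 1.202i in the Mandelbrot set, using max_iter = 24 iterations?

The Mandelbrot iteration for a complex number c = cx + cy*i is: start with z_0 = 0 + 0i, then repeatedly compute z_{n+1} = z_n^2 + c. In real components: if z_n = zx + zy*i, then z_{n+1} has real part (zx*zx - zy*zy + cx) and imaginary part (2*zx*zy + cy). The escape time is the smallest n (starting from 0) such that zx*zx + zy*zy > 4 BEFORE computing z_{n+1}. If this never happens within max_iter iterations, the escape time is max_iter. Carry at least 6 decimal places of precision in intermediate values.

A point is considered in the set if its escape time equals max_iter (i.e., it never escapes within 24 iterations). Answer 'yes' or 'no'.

Answer: no

Derivation:
z_0 = 0 + 0i, c = -1.5640 + 1.2020i
Iter 1: z = -1.5640 + 1.2020i, |z|^2 = 3.8909
Iter 2: z = -0.5627 + -2.5579i, |z|^2 = 6.8593
Escaped at iteration 2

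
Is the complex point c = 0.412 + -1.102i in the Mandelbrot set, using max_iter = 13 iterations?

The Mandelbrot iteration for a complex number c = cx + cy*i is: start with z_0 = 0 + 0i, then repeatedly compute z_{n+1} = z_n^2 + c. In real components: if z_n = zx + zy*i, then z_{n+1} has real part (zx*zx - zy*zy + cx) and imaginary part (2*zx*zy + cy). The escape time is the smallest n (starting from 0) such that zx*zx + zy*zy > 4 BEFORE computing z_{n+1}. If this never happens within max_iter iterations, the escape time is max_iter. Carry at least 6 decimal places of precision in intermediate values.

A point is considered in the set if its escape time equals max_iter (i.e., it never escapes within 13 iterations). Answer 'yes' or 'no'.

z_0 = 0 + 0i, c = 0.4120 + -1.1020i
Iter 1: z = 0.4120 + -1.1020i, |z|^2 = 1.3841
Iter 2: z = -0.6327 + -2.0100i, |z|^2 = 4.4406
Escaped at iteration 2

Answer: no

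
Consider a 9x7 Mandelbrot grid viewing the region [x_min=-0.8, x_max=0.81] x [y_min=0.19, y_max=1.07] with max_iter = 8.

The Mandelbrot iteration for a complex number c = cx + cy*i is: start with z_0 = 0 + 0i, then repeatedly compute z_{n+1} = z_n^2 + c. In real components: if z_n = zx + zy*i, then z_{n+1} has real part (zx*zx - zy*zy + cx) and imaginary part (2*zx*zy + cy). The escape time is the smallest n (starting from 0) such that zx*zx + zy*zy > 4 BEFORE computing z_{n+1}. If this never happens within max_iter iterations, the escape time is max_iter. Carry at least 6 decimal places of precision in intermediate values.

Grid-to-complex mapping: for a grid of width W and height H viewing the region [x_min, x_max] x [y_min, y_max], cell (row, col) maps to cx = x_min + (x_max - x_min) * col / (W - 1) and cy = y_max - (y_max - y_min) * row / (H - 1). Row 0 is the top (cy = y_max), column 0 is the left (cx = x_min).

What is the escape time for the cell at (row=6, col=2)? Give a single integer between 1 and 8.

z_0 = 0 + 0i, c = -0.3975 + 0.1900i
Iter 1: z = -0.3975 + 0.1900i, |z|^2 = 0.1941
Iter 2: z = -0.2756 + 0.0389i, |z|^2 = 0.0775
Iter 3: z = -0.3231 + 0.1685i, |z|^2 = 0.1328
Iter 4: z = -0.3215 + 0.0811i, |z|^2 = 0.1100
Iter 5: z = -0.3007 + 0.1378i, |z|^2 = 0.1094
Iter 6: z = -0.3261 + 0.1071i, |z|^2 = 0.1178
Iter 7: z = -0.3026 + 0.1202i, |z|^2 = 0.1060

Answer: 8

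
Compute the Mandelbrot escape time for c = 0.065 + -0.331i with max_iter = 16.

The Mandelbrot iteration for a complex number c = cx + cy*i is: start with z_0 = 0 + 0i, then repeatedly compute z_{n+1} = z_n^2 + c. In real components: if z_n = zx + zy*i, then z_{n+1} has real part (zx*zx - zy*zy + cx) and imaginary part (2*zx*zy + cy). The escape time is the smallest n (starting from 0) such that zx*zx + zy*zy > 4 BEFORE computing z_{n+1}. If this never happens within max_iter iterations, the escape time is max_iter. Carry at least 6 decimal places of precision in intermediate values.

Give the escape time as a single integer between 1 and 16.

Answer: 16

Derivation:
z_0 = 0 + 0i, c = 0.0650 + -0.3310i
Iter 1: z = 0.0650 + -0.3310i, |z|^2 = 0.1138
Iter 2: z = -0.0403 + -0.3740i, |z|^2 = 0.1415
Iter 3: z = -0.0733 + -0.3008i, |z|^2 = 0.0959
Iter 4: z = -0.0201 + -0.2869i, |z|^2 = 0.0827
Iter 5: z = -0.0169 + -0.3195i, |z|^2 = 0.1023
Iter 6: z = -0.0368 + -0.3202i, |z|^2 = 0.1039
Iter 7: z = -0.0362 + -0.3075i, |z|^2 = 0.0958
Iter 8: z = -0.0282 + -0.3088i, |z|^2 = 0.0961
Iter 9: z = -0.0295 + -0.3136i, |z|^2 = 0.0992
Iter 10: z = -0.0325 + -0.3125i, |z|^2 = 0.0987
Iter 11: z = -0.0316 + -0.3107i, |z|^2 = 0.0975
Iter 12: z = -0.0305 + -0.3114i, |z|^2 = 0.0979
Iter 13: z = -0.0310 + -0.3120i, |z|^2 = 0.0983
Iter 14: z = -0.0314 + -0.3116i, |z|^2 = 0.0981
Iter 15: z = -0.0311 + -0.3114i, |z|^2 = 0.0980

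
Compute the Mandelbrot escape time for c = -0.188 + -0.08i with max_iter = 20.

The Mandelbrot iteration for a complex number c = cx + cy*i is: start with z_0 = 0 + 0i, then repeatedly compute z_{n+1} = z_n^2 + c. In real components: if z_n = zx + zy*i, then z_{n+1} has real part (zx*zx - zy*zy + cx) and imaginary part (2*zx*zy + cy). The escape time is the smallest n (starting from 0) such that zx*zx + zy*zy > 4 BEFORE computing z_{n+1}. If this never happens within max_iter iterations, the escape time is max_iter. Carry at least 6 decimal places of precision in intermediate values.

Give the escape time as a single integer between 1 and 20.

Answer: 20

Derivation:
z_0 = 0 + 0i, c = -0.1880 + -0.0800i
Iter 1: z = -0.1880 + -0.0800i, |z|^2 = 0.0417
Iter 2: z = -0.1591 + -0.0499i, |z|^2 = 0.0278
Iter 3: z = -0.1652 + -0.0641i, |z|^2 = 0.0314
Iter 4: z = -0.1648 + -0.0588i, |z|^2 = 0.0306
Iter 5: z = -0.1643 + -0.0606i, |z|^2 = 0.0307
Iter 6: z = -0.1647 + -0.0601i, |z|^2 = 0.0307
Iter 7: z = -0.1645 + -0.0602i, |z|^2 = 0.0307
Iter 8: z = -0.1646 + -0.0602i, |z|^2 = 0.0307
Iter 9: z = -0.1645 + -0.0602i, |z|^2 = 0.0307
Iter 10: z = -0.1645 + -0.0602i, |z|^2 = 0.0307
Iter 11: z = -0.1645 + -0.0602i, |z|^2 = 0.0307
Iter 12: z = -0.1645 + -0.0602i, |z|^2 = 0.0307
Iter 13: z = -0.1645 + -0.0602i, |z|^2 = 0.0307
Iter 14: z = -0.1645 + -0.0602i, |z|^2 = 0.0307
Iter 15: z = -0.1645 + -0.0602i, |z|^2 = 0.0307
Iter 16: z = -0.1645 + -0.0602i, |z|^2 = 0.0307
Iter 17: z = -0.1645 + -0.0602i, |z|^2 = 0.0307
Iter 18: z = -0.1645 + -0.0602i, |z|^2 = 0.0307
Iter 19: z = -0.1645 + -0.0602i, |z|^2 = 0.0307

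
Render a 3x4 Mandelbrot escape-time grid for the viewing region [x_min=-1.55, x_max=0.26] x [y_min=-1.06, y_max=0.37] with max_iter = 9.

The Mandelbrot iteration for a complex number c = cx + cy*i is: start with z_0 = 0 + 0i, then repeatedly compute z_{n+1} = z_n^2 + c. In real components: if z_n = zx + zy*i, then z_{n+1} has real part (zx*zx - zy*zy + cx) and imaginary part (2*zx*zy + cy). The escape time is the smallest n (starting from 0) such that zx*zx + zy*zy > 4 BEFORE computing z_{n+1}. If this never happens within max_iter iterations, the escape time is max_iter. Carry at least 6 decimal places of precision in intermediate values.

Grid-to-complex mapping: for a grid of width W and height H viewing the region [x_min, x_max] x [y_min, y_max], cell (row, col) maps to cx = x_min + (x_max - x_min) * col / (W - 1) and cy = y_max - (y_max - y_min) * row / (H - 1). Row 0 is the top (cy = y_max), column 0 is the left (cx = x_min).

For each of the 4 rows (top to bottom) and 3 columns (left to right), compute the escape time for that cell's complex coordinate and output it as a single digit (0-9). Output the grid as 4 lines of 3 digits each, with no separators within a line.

Answer: 499
699
389
233

Derivation:
(row=0, col=0): c = -1.5500 + 0.3700i → escape time 4
(row=0, col=1): c = -0.6450 + 0.3700i → escape time 9
(row=0, col=2): c = 0.2600 + 0.3700i → escape time 9
(row=1, col=0): c = -1.5500 + -0.1067i → escape time 6
(row=1, col=1): c = -0.6450 + -0.1067i → escape time 9
(row=1, col=2): c = 0.2600 + -0.1067i → escape time 9
(row=2, col=0): c = -1.5500 + -0.5833i → escape time 3
(row=2, col=1): c = -0.6450 + -0.5833i → escape time 8
(row=2, col=2): c = 0.2600 + -0.5833i → escape time 9
(row=3, col=0): c = -1.5500 + -1.0600i → escape time 2
(row=3, col=1): c = -0.6450 + -1.0600i → escape time 3
(row=3, col=2): c = 0.2600 + -1.0600i → escape time 3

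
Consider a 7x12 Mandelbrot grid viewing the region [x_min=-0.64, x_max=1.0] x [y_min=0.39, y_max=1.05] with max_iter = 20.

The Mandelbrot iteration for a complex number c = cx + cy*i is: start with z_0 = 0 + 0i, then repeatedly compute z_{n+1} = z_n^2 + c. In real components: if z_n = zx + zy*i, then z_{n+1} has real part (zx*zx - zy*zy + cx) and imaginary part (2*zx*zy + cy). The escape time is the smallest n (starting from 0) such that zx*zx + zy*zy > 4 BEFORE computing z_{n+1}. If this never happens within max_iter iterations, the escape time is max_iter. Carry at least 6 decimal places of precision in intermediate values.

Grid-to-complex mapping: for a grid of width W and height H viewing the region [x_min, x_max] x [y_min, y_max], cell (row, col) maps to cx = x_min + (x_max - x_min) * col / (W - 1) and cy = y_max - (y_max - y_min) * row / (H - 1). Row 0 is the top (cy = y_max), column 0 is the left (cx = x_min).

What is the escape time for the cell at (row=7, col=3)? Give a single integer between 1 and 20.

z_0 = 0 + 0i, c = 0.1800 + 0.6300i
Iter 1: z = 0.1800 + 0.6300i, |z|^2 = 0.4293
Iter 2: z = -0.1845 + 0.8568i, |z|^2 = 0.7681
Iter 3: z = -0.5201 + 0.3138i, |z|^2 = 0.3690
Iter 4: z = 0.3520 + 0.3036i, |z|^2 = 0.2160
Iter 5: z = 0.2117 + 0.8437i, |z|^2 = 0.7566
Iter 6: z = -0.4870 + 0.9873i, |z|^2 = 1.2119
Iter 7: z = -0.5576 + -0.3316i, |z|^2 = 0.4208
Iter 8: z = 0.3809 + 0.9997i, |z|^2 = 1.1446
Iter 9: z = -0.6744 + 1.3917i, |z|^2 = 2.3915
Iter 10: z = -1.3019 + -1.2471i, |z|^2 = 3.2501
Iter 11: z = 0.3198 + 3.8771i, |z|^2 = 15.1345
Escaped at iteration 11

Answer: 11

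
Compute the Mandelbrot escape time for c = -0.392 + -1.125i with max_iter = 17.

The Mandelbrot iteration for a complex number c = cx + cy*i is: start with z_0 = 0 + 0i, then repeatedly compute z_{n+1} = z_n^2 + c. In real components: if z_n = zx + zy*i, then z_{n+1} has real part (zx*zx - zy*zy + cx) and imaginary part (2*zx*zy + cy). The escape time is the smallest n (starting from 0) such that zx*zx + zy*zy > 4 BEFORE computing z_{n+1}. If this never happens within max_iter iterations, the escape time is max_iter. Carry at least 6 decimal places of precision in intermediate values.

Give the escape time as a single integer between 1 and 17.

Answer: 4

Derivation:
z_0 = 0 + 0i, c = -0.3920 + -1.1250i
Iter 1: z = -0.3920 + -1.1250i, |z|^2 = 1.4193
Iter 2: z = -1.5040 + -0.2430i, |z|^2 = 2.3209
Iter 3: z = 1.8108 + -0.3941i, |z|^2 = 3.4345
Iter 4: z = 2.7319 + -2.5522i, |z|^2 = 13.9770
Escaped at iteration 4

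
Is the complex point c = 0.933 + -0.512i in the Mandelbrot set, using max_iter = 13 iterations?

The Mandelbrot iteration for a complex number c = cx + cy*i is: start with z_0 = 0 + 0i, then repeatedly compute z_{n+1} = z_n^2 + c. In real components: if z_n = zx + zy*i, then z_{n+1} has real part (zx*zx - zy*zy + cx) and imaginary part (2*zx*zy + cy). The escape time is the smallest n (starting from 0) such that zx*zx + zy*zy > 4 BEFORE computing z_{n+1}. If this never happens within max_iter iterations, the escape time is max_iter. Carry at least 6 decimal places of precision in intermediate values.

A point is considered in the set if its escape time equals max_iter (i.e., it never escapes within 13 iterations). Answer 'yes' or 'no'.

z_0 = 0 + 0i, c = 0.9330 + -0.5120i
Iter 1: z = 0.9330 + -0.5120i, |z|^2 = 1.1326
Iter 2: z = 1.5413 + -1.4674i, |z|^2 = 4.5290
Escaped at iteration 2

Answer: no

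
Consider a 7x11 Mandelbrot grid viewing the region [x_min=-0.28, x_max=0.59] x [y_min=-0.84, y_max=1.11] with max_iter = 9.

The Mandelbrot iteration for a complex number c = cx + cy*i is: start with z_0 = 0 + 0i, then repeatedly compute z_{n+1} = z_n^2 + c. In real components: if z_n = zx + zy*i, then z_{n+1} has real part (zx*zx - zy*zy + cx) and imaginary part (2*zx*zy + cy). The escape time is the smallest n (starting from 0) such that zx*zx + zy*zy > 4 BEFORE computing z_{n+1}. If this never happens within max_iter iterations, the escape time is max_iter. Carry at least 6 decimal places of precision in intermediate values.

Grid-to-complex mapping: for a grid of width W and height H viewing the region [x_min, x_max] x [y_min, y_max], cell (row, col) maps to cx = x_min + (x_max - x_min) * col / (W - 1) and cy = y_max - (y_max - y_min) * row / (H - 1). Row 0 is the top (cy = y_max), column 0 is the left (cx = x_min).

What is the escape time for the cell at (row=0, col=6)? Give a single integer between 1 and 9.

z_0 = 0 + 0i, c = 0.5900 + 1.1100i
Iter 1: z = 0.5900 + 1.1100i, |z|^2 = 1.5802
Iter 2: z = -0.2940 + 2.4198i, |z|^2 = 5.9419
Escaped at iteration 2

Answer: 2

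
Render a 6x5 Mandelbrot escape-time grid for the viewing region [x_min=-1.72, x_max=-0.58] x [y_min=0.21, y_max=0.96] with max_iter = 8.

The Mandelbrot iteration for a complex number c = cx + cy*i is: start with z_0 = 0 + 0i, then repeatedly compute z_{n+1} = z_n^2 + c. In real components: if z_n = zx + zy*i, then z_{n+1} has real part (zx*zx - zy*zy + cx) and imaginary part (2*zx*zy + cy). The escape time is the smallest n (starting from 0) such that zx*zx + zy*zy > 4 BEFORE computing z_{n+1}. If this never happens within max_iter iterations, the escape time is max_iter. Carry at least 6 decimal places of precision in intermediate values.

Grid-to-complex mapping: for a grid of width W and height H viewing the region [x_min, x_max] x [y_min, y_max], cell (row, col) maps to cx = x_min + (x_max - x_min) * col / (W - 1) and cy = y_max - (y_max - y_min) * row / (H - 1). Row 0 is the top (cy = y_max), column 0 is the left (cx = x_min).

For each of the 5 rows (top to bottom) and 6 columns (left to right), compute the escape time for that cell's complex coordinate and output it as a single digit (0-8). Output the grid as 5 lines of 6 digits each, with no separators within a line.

(row=0, col=0): c = -1.7200 + 0.9600i → escape time 2
(row=0, col=1): c = -1.4920 + 0.9600i → escape time 3
(row=0, col=2): c = -1.2640 + 0.9600i → escape time 3
(row=0, col=3): c = -1.0360 + 0.9600i → escape time 3
(row=0, col=4): c = -0.8080 + 0.9600i → escape time 3
(row=0, col=5): c = -0.5800 + 0.9600i → escape time 4
(row=1, col=0): c = -1.7200 + 0.7725i → escape time 3
(row=1, col=1): c = -1.4920 + 0.7725i → escape time 3
(row=1, col=2): c = -1.2640 + 0.7725i → escape time 3
(row=1, col=3): c = -1.0360 + 0.7725i → escape time 3
(row=1, col=4): c = -0.8080 + 0.7725i → escape time 4
(row=1, col=5): c = -0.5800 + 0.7725i → escape time 5
(row=2, col=0): c = -1.7200 + 0.5850i → escape time 3
(row=2, col=1): c = -1.4920 + 0.5850i → escape time 3
(row=2, col=2): c = -1.2640 + 0.5850i → escape time 3
(row=2, col=3): c = -1.0360 + 0.5850i → escape time 4
(row=2, col=4): c = -0.8080 + 0.5850i → escape time 5
(row=2, col=5): c = -0.5800 + 0.5850i → escape time 8
(row=3, col=0): c = -1.7200 + 0.3975i → escape time 3
(row=3, col=1): c = -1.4920 + 0.3975i → escape time 4
(row=3, col=2): c = -1.2640 + 0.3975i → escape time 8
(row=3, col=3): c = -1.0360 + 0.3975i → escape time 8
(row=3, col=4): c = -0.8080 + 0.3975i → escape time 7
(row=3, col=5): c = -0.5800 + 0.3975i → escape time 8
(row=4, col=0): c = -1.7200 + 0.2100i → escape time 4
(row=4, col=1): c = -1.4920 + 0.2100i → escape time 5
(row=4, col=2): c = -1.2640 + 0.2100i → escape time 8
(row=4, col=3): c = -1.0360 + 0.2100i → escape time 8
(row=4, col=4): c = -0.8080 + 0.2100i → escape time 8
(row=4, col=5): c = -0.5800 + 0.2100i → escape time 8

Answer: 233334
333345
333458
348878
458888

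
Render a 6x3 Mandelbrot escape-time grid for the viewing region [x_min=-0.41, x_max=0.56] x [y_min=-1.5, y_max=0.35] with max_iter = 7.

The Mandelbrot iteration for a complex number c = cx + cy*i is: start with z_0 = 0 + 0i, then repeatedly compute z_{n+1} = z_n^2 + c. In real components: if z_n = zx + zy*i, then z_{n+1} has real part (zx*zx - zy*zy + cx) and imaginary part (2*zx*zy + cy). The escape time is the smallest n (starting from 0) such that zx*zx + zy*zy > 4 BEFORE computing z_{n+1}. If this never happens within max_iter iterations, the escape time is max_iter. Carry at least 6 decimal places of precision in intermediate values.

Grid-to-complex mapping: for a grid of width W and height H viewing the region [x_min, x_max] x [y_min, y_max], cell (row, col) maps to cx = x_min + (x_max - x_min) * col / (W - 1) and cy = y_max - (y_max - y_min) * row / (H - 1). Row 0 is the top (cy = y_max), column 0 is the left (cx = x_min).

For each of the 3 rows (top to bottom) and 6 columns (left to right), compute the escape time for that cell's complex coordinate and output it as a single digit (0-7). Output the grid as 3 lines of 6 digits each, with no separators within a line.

(row=0, col=0): c = -0.4100 + 0.3500i → escape time 7
(row=0, col=1): c = -0.2160 + 0.3500i → escape time 7
(row=0, col=2): c = -0.0220 + 0.3500i → escape time 7
(row=0, col=3): c = 0.1720 + 0.3500i → escape time 7
(row=0, col=4): c = 0.3660 + 0.3500i → escape time 7
(row=0, col=5): c = 0.5600 + 0.3500i → escape time 4
(row=1, col=0): c = -0.4100 + -0.5750i → escape time 7
(row=1, col=1): c = -0.2160 + -0.5750i → escape time 7
(row=1, col=2): c = -0.0220 + -0.5750i → escape time 7
(row=1, col=3): c = 0.1720 + -0.5750i → escape time 7
(row=1, col=4): c = 0.3660 + -0.5750i → escape time 7
(row=1, col=5): c = 0.5600 + -0.5750i → escape time 3
(row=2, col=0): c = -0.4100 + -1.5000i → escape time 2
(row=2, col=1): c = -0.2160 + -1.5000i → escape time 2
(row=2, col=2): c = -0.0220 + -1.5000i → escape time 2
(row=2, col=3): c = 0.1720 + -1.5000i → escape time 2
(row=2, col=4): c = 0.3660 + -1.5000i → escape time 2
(row=2, col=5): c = 0.5600 + -1.5000i → escape time 2

Answer: 777774
777773
222222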